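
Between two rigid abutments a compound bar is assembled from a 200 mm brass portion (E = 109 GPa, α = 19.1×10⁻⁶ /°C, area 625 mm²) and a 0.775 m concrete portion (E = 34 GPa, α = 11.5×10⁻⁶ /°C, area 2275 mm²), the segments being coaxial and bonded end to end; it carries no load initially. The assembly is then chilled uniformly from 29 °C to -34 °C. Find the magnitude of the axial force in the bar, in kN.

P ≈ 61.9 kN (tensile)

Free thermal contraction of the whole bar: Σ αᵢΔT Lᵢ = 19.1×10⁻⁶×63×200 + 11.5×10⁻⁶×63×775 = 0.8021 mm.
The walls prevent any net length change, so an axial force P (same in every segment) develops. Compatibility: P · Σ Lᵢ/(AᵢEᵢ) = δ_free.
Σ Lᵢ/(AᵢEᵢ) = 200/(625×109×10³) + 775/(2275×34×10³) = 1.296×10⁻⁵ mm/N.
So P = 0.8021 / 1.296×10⁻⁵ = 61.92 kN, tensile.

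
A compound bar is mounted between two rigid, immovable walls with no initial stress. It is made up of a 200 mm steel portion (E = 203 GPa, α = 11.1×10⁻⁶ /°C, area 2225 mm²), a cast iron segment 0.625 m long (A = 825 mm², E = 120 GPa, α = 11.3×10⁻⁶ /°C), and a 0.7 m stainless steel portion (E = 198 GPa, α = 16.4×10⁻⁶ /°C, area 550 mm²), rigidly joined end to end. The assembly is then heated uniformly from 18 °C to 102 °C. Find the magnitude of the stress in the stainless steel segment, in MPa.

Free thermal expansion of the whole bar: Σ αᵢΔT Lᵢ = 11.1×10⁻⁶×84×200 + 11.3×10⁻⁶×84×625 + 16.4×10⁻⁶×84×700 = 1.744 mm.
The rigid supports impose zero overall length change; the single axial force P common to all segments must satisfy P Σ Lᵢ/(AᵢEᵢ) = δ_free.
Σ Lᵢ/(AᵢEᵢ) = 200/(2225×203×10³) + 625/(825×120×10³) + 700/(550×198×10³) = 1.318×10⁻⁵ mm/N.
So P = 1.744 / 1.318×10⁻⁵ = 132.3 kN, compressive.
σ_{stainless steel} = P / A = 132300 / 550 = 240.5 MPa.

σ ≈ 241 MPa (compressive)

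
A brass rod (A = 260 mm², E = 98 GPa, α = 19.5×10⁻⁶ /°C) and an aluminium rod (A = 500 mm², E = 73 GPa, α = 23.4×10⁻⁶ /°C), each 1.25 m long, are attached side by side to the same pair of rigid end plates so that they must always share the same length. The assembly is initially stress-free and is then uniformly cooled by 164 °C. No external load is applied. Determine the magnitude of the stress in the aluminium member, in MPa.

Equilibrium of a rigid end plate with no external load gives equal and opposite internal forces ±P in the two members. Since α_{aluminium} > α_{brass}, cooling drives the aluminium into tension and the brass into compression.
Setting the final lengths equal and cancelling L: (α₁ − α₂)ΔT = P/(A₁E₁) + P/(A₂E₂).
|α₁ − α₂|·ΔT = 3.9×10⁻⁶ × 164 = 0.0006396.
1/(A₁E₁) + 1/(A₂E₂) = 1/(260×98×10³) + 1/(500×73×10³) = 6.664×10⁻⁸ N⁻¹.
So P = 0.0006396 / 6.664×10⁻⁸ = 9.597 kN.
σ_{aluminium} = P/A₂ = 9597/500 = 19.19 MPa, tensile.

σ ≈ 19.2 MPa (tensile)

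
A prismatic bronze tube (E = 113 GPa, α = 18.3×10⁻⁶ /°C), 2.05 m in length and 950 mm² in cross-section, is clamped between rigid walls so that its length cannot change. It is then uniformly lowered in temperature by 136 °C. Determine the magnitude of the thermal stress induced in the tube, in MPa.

σ ≈ 281 MPa (tensile)

The supports are rigid, so the total axial strain is zero. The restrained thermal strain is ε = αΔT = 18.3×10⁻⁶ × 136 = 2488.8×10⁻⁶.
σ = EαΔT = 113×10³ × 18.3×10⁻⁶ × 136 = 281.2 MPa (tensile; the tube is trying to contract).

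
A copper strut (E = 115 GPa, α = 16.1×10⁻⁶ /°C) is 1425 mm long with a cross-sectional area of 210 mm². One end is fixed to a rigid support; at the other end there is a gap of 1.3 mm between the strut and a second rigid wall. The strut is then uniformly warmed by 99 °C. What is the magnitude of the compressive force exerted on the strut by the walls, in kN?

If the wall were absent the strut would grow by αΔT L = 16.1×10⁻⁶ × 99 × 1425 = 2.271 mm.
The gap closes (δ_free > 1.3 mm) and the wall then resists a further 2.271 − 1.3 = 0.9713 mm of expansion.
That suppressed elongation corresponds to σ = E·Δ/L = 115×10³ × 0.9713/1425 = 78.39 MPa.
P = σA = 78.39 × 210 = 16.46 kN.

P ≈ 16.5 kN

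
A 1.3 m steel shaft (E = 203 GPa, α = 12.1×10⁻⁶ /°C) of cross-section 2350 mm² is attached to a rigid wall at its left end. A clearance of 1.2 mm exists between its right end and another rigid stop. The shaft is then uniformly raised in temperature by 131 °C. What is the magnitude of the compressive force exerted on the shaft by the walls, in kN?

Unrestrained expansion: δ_free = αΔT L = 12.1×10⁻⁶ × 131 × 1300 = 2.061 mm.
This exceeds the 1.2 mm gap, so the wall pushes back. The portion of expansion that must be recovered elastically is δ_free − gap = 2.061 − 1.2 = 0.8606 mm.
So σ = E(δ_free − g)/L = 203×10³ × 0.8606/1300 = 134.4 MPa.
P = σA = 134.4 × 2350 = 315.8 kN.

P ≈ 316 kN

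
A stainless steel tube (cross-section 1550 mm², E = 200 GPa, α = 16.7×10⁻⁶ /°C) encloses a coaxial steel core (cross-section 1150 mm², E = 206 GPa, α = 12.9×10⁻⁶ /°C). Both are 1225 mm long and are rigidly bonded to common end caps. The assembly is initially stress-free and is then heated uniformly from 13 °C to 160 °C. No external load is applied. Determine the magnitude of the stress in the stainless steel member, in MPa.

σ ≈ 48.4 MPa (compressive)

The stainless steel has the larger α, so on heating it would change length more than the steel if both were free. The rigid plates force a common final length, so the stainless steel is put into compression and the steel into tension, with equal and opposite forces P (no external load).
Compatibility of the two members (thermal + elastic change equal): (α₁ − α₂)ΔT = P·[1/(A₁E₁) + 1/(A₂E₂)].
|α₁ − α₂|·ΔT = 3.8×10⁻⁶ × 147 = 0.0005586.
1/(A₁E₁) + 1/(A₂E₂) = 1/(1550×200×10³) + 1/(1150×206×10³) = 7.447×10⁻⁹ N⁻¹.
So P = 0.0005586 / 7.447×10⁻⁹ = 75.01 kN.
σ_{stainless steel} = P/A₁ = 75010/1550 = 48.39 MPa, compressive.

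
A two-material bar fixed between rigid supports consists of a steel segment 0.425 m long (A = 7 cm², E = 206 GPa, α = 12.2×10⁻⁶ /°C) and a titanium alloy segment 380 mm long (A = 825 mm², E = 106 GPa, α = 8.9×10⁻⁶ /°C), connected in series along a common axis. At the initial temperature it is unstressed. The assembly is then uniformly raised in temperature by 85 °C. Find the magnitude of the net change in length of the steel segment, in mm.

|ΔL| ≈ 0.146 mm

With the walls removed the bar would change length by δ_free = Σ αᵢΔT Lᵢ = 12.2×10⁻⁶×85×425 + 8.9×10⁻⁶×85×380 = 0.7282 mm.
The rigid supports impose zero overall length change; the single axial force P common to all segments must satisfy P Σ Lᵢ/(AᵢEᵢ) = δ_free.
Σ Lᵢ/(AᵢEᵢ) = 425/(700×206×10³) + 380/(825×106×10³) = 7.293×10⁻⁶ mm/N.
So P = 0.7282 / 7.293×10⁻⁶ = 99.85 kN, compressive.
For the steel segment, free thermal change = 12.2×10⁻⁶×85×425 = 0.4407 mm and elastic change from P = 99850×425/(700×206×10³) = 0.2943 mm; these oppose, so the net change is 0.146 mm (segment lengthens).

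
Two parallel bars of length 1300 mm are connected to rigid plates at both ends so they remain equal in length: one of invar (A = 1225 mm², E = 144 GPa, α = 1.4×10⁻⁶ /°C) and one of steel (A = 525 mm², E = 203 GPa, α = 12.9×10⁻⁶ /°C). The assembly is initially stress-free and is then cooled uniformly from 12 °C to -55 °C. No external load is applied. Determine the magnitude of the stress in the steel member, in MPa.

σ ≈ 97.5 MPa (tensile)

Equilibrium of a rigid end plate with no external load gives equal and opposite internal forces ±P in the two members. Since α_{steel} > α_{invar}, cooling drives the steel into tension and the invar into compression.
Setting the final lengths equal and cancelling L: (α₁ − α₂)ΔT = P/(A₁E₁) + P/(A₂E₂).
|α₁ − α₂|·ΔT = 11.5×10⁻⁶ × 67 = 0.0007705.
1/(A₁E₁) + 1/(A₂E₂) = 1/(1225×144×10³) + 1/(525×203×10³) = 1.505×10⁻⁸ N⁻¹.
So P = 0.0007705 / 1.505×10⁻⁸ = 51.19 kN.
σ_{steel} = P/A₂ = 51190/525 = 97.5 MPa, tensile.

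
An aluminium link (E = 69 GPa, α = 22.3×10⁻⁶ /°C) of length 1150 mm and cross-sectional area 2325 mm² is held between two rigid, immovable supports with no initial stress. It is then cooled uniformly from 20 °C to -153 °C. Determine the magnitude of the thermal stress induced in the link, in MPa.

σ ≈ 266 MPa (tensile)

With length fixed, the mechanical strain must cancel the thermal strain αΔT = 22.3×10⁻⁶ × 173 = 3857.9×10⁻⁶.
The stress required to suppress this strain is σ = Eε = 69×10³ × 3857.9×10⁻⁶ = 266.2 MPa, tensile since the link is trying to contract.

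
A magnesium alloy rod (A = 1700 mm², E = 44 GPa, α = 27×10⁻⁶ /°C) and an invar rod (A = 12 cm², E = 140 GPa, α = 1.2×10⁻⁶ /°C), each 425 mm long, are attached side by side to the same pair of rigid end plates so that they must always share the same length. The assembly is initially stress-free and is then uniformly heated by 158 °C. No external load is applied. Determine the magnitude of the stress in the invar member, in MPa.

The magnesium alloy has the larger α, so on heating it would change length more than the invar if both were free. The rigid plates force a common final length, so the magnesium alloy is put into compression and the invar into tension, with equal and opposite forces P (no external load).
Compatibility of the two members (thermal + elastic change equal): (α₁ − α₂)ΔT = P·[1/(A₁E₁) + 1/(A₂E₂)].
|α₁ − α₂|·ΔT = 25.8×10⁻⁶ × 158 = 0.004076.
1/(A₁E₁) + 1/(A₂E₂) = 1/(1700×44×10³) + 1/(1200×140×10³) = 1.932×10⁻⁸ N⁻¹.
P = 0.004076 / 1.932×10⁻⁸ = 211000 N = 211 kN.
σ_{invar} = P/A₂ = 211000/1200 = 175.8 MPa, tensile.

σ ≈ 176 MPa (tensile)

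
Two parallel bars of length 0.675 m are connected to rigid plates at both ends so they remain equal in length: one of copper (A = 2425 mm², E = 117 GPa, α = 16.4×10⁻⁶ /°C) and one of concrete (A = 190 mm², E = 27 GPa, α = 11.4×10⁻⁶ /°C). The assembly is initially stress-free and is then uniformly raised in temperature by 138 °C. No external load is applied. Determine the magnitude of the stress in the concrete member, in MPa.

Equilibrium of a rigid end plate with no external load gives equal and opposite internal forces ±P in the two members. Since α_{copper} > α_{concrete}, heating drives the copper into compression and the concrete into tension.
Compatibility of the two members (thermal + elastic change equal): (α₁ − α₂)ΔT = P·[1/(A₁E₁) + 1/(A₂E₂)].
|α₁ − α₂|·ΔT = 5×10⁻⁶ × 138 = 0.00069.
1/(A₁E₁) + 1/(A₂E₂) = 1/(2425×117×10³) + 1/(190×27×10³) = 1.985×10⁻⁷ N⁻¹.
P = 0.00069 / 1.985×10⁻⁷ = 3477 N = 3.477 kN.
σ_{concrete} = P/A₂ = 3477/190 = 18.3 MPa, tensile.

σ ≈ 18.3 MPa (tensile)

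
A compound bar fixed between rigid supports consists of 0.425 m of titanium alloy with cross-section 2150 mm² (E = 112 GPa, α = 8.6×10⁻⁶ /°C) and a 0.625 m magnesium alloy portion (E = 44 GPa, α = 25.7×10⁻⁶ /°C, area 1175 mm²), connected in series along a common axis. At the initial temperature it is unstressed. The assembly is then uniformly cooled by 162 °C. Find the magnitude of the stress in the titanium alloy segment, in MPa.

With the walls removed the bar would change length by δ_free = Σ αᵢΔT Lᵢ = 8.6×10⁻⁶×162×425 + 25.7×10⁻⁶×162×625 = 3.194 mm.
Since the ends are fixed, an axial force P builds up, equal in every segment, with P · Σ Lᵢ/(AᵢEᵢ) = δ_free.
The series flexibility is Σ Lᵢ/(AᵢEᵢ) = 425/(2150×112×10³) + 625/(1175×44×10³) = 1.385×10⁻⁵ mm/N.
P = 3.194 / 1.385×10⁻⁵ = 230600 N = 230.6 kN, tensile.
σ_{titanium alloy} = P / A = 230600 / 2150 = 107.2 MPa.

σ ≈ 107 MPa (tensile)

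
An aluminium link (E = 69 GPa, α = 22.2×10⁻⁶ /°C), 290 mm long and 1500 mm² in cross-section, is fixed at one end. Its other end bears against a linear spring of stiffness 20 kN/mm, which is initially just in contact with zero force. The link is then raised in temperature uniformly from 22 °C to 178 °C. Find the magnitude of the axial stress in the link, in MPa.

Free thermal expansion: δ_free = αΔT L = 22.2×10⁻⁶ × 156 × 290 = 1.004 mm.
Let P be the compressive force at the spring. The link shortens elastically by PL/(AE) and the spring compresses by P/k; together these equal δ_free.
P [ L/(AE) + 1/k ] = δ_free → P [ 290/(1500×69×10³) + 1/(20×10³) ] = 1.004.
P = 1.004 / 5.28×10⁻⁵ = 19020 N.
σ = P/A = 19020/1500 = 12.68 MPa.

σ ≈ 12.7 MPa (compressive)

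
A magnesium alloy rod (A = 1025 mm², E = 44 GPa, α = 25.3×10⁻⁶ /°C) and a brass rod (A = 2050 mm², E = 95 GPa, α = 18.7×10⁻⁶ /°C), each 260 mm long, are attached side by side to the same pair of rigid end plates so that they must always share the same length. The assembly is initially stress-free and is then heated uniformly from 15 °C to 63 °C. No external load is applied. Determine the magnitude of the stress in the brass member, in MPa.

Both members must finish at the same length. With the larger α, the magnesium alloy tends to over-expand; the plates restrain it, putting the magnesium alloy in compression and the brass in tension. With no external load the two internal forces are equal and opposite, magnitude P.
Equating the net (thermal + elastic) strains gives |α₁ − α₂|·ΔT = P·[1/(A₁E₁) + 1/(A₂E₂)].
|α₁ − α₂|·ΔT = 6.6×10⁻⁶ × 48 = 0.0003168.
1/(A₁E₁) + 1/(A₂E₂) = 1/(1025×44×10³) + 1/(2050×95×10³) = 2.731×10⁻⁸ N⁻¹.
So P = 0.0003168 / 2.731×10⁻⁸ = 11.6 kN.
σ_{brass} = P/A₂ = 11600/2050 = 5.659 MPa, tensile.

σ ≈ 5.66 MPa (tensile)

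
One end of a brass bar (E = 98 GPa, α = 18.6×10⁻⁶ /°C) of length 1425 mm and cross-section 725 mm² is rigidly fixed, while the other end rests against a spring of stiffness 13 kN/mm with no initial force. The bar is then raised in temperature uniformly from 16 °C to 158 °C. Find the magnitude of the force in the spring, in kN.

P ≈ 38.8 kN

If the spring were absent the bar would lengthen by αΔT L = 18.6×10⁻⁶ × 142 × 1425 = 3.764 mm.
Let P be the compressive force at the spring. The bar shortens elastically by PL/(AE) and the spring compresses by P/k; together these equal δ_free.
P [ L/(AE) + 1/k ] = δ_free → P [ 1425/(725×98×10³) + 1/(13×10³) ] = 3.764.
P = 3.764 / 9.698×10⁻⁵ = 38810 N.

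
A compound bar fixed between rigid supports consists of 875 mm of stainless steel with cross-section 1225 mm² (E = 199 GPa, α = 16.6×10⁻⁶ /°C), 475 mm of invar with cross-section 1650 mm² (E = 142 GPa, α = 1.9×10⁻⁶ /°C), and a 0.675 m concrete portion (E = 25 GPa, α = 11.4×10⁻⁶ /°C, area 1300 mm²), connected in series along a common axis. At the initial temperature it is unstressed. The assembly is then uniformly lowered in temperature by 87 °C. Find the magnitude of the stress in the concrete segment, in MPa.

If the supports were absent, the total length change would be Σ αᵢΔT Lᵢ = 16.6×10⁻⁶×87×875 + 1.9×10⁻⁶×87×475 + 11.4×10⁻⁶×87×675 = 2.012 mm.
The walls prevent any net length change, so an axial force P (same in every segment) develops. Compatibility: P · Σ Lᵢ/(AᵢEᵢ) = δ_free.
Σ Lᵢ/(AᵢEᵢ) = 875/(1225×199×10³) + 475/(1650×142×10³) + 675/(1300×25×10³) = 2.639×10⁻⁵ mm/N.
P = 2.012 / 2.639×10⁻⁵ = 76240 N = 76.24 kN, tensile.
σ_{concrete} = P / A = 76240 / 1300 = 58.65 MPa.

σ ≈ 58.6 MPa (tensile)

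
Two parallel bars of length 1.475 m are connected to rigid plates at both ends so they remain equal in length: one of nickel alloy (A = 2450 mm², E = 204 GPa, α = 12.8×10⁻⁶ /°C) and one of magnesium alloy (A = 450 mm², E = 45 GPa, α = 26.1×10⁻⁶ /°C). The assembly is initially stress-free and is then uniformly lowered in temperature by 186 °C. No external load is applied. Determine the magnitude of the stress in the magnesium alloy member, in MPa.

σ ≈ 107 MPa (tensile)

Both members must finish at the same length. With the larger α, the magnesium alloy tends to over-contract; the plates restrain it, putting the magnesium alloy in tension and the nickel alloy in compression. With no external load the two internal forces are equal and opposite, magnitude P.
Equating the net (thermal + elastic) strains gives |α₁ − α₂|·ΔT = P·[1/(A₁E₁) + 1/(A₂E₂)].
|α₁ − α₂|·ΔT = 13.3×10⁻⁶ × 186 = 0.002474.
1/(A₁E₁) + 1/(A₂E₂) = 1/(2450×204×10³) + 1/(450×45×10³) = 5.138×10⁻⁸ N⁻¹.
P = 0.002474 / 5.138×10⁻⁸ = 48140 N = 48.14 kN.
σ_{magnesium alloy} = P/A₂ = 48140/450 = 107 MPa, tensile.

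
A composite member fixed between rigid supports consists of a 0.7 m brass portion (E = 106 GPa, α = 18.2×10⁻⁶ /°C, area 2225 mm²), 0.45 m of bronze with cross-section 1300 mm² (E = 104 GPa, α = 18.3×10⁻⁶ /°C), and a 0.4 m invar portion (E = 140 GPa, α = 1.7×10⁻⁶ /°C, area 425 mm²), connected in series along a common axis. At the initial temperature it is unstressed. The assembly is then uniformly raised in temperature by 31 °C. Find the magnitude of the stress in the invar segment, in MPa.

σ ≈ 121 MPa (compressive)

Free thermal expansion of the whole bar: Σ αᵢΔT Lᵢ = 18.2×10⁻⁶×31×700 + 18.3×10⁻⁶×31×450 + 1.7×10⁻⁶×31×400 = 0.6713 mm.
Since the ends are fixed, an axial force P builds up, equal in every segment, with P · Σ Lᵢ/(AᵢEᵢ) = δ_free.
Σ Lᵢ/(AᵢEᵢ) = 700/(2225×106×10³) + 450/(1300×104×10³) + 400/(425×140×10³) = 1.302×10⁻⁵ mm/N.
So P = 0.6713 / 1.302×10⁻⁵ = 51.56 kN, compressive.
σ_{invar} = P / A = 51560 / 425 = 121.3 MPa.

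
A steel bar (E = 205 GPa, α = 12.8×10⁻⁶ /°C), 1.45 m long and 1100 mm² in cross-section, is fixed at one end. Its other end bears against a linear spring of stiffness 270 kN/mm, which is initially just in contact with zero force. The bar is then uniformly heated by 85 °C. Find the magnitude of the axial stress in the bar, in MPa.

σ ≈ 142 MPa (compressive)

Free thermal expansion: δ_free = αΔT L = 12.8×10⁻⁶ × 85 × 1450 = 1.578 mm.
Let P be the compressive force at the spring. The bar shortens elastically by PL/(AE) and the spring compresses by P/k; together these equal δ_free.
So P = δ_free / [L/(AE) + 1/k] = 1.578 / [ 1450/(1100×205×10³) + 1/(270×10³) ].
P = 1.578 / 1.013×10⁻⁵ = 155700 N.
σ = P/A = 155700/1100 = 141.5 MPa.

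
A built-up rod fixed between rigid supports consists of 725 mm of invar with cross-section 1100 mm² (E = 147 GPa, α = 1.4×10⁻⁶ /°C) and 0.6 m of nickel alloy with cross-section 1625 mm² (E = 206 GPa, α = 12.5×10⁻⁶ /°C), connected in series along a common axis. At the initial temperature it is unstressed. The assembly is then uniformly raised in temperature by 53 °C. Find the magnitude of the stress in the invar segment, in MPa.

Free thermal expansion of the whole bar: Σ αᵢΔT Lᵢ = 1.4×10⁻⁶×53×725 + 12.5×10⁻⁶×53×600 = 0.4513 mm.
The walls prevent any net length change, so an axial force P (same in every segment) develops. Compatibility: P · Σ Lᵢ/(AᵢEᵢ) = δ_free.
The series flexibility is Σ Lᵢ/(AᵢEᵢ) = 725/(1100×147×10³) + 600/(1625×206×10³) = 6.276×10⁻⁶ mm/N.
So P = 0.4513 / 6.276×10⁻⁶ = 71.91 kN, compressive.
σ_{invar} = P / A = 71910 / 1100 = 65.37 MPa.

σ ≈ 65.4 MPa (compressive)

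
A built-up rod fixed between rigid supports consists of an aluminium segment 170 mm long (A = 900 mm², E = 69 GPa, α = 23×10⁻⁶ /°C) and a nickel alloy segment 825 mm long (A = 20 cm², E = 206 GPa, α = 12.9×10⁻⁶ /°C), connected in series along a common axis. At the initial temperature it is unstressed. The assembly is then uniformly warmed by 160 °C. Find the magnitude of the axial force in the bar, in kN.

P ≈ 491 kN (compressive)

If the supports were absent, the total length change would be Σ αᵢΔT Lᵢ = 23×10⁻⁶×160×170 + 12.9×10⁻⁶×160×825 = 2.328 mm.
The walls prevent any net length change, so an axial force P (same in every segment) develops. Compatibility: P · Σ Lᵢ/(AᵢEᵢ) = δ_free.
The series flexibility is Σ Lᵢ/(AᵢEᵢ) = 170/(900×69×10³) + 825/(2000×206×10³) = 4.74×10⁻⁶ mm/N.
So P = 2.328 / 4.74×10⁻⁶ = 491.2 kN, compressive.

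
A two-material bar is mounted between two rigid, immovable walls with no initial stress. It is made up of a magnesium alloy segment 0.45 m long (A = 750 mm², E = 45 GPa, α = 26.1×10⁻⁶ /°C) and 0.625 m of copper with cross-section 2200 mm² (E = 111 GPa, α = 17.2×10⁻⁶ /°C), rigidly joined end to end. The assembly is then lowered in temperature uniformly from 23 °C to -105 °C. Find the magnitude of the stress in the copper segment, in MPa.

Free thermal contraction of the whole bar: Σ αᵢΔT Lᵢ = 26.1×10⁻⁶×128×450 + 17.2×10⁻⁶×128×625 = 2.879 mm.
The rigid supports impose zero overall length change; the single axial force P common to all segments must satisfy P Σ Lᵢ/(AᵢEᵢ) = δ_free.
Σ Lᵢ/(AᵢEᵢ) = 450/(750×45×10³) + 625/(2200×111×10³) = 1.589×10⁻⁵ mm/N.
So P = 2.879 / 1.589×10⁻⁵ = 181.2 kN, tensile.
σ_{copper} = P / A = 181200 / 2200 = 82.35 MPa.

σ ≈ 82.4 MPa (tensile)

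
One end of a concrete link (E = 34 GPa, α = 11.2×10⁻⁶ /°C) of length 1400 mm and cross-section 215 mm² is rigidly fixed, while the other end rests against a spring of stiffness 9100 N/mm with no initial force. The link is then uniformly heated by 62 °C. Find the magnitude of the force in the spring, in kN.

P ≈ 3.23 kN

Free thermal expansion: δ_free = αΔT L = 11.2×10⁻⁶ × 62 × 1400 = 0.9722 mm.
Let P be the compressive force at the spring. The link shortens elastically by PL/(AE) and the spring compresses by P/k; together these equal δ_free.
P [ L/(AE) + 1/k ] = δ_free → P [ 1400/(215×34×10³) + 1/(9100) ] = 0.9722.
P = 0.9722 / 0.0003014 = 3225 N.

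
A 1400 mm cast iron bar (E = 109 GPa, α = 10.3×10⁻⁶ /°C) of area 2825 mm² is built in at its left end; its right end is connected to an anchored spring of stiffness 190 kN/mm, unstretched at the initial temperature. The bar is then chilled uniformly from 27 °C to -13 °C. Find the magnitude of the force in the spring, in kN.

The unrestrained thermal change is αΔT L = 10.3×10⁻⁶ × 40 × 1400 = 0.5768 mm.
Let P be the tensile force in the spring. The bar extends elastically by PL/(AE) and the spring stretches by P/k; together these equal δ_free.
P [ L/(AE) + 1/k ] = δ_free → P [ 1400/(2825×109×10³) + 1/(190×10³) ] = 0.5768.
P = 0.5768 / 9.81×10⁻⁶ = 58800 N.

P ≈ 58.8 kN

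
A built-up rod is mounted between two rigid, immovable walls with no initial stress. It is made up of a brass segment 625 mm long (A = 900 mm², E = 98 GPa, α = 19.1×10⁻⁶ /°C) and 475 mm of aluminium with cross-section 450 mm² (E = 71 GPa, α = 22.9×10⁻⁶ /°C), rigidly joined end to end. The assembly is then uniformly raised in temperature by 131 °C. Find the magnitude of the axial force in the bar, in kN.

Free thermal expansion of the whole bar: Σ αᵢΔT Lᵢ = 19.1×10⁻⁶×131×625 + 22.9×10⁻⁶×131×475 = 2.989 mm.
The rigid supports impose zero overall length change; the single axial force P common to all segments must satisfy P Σ Lᵢ/(AᵢEᵢ) = δ_free.
Σ Lᵢ/(AᵢEᵢ) = 625/(900×98×10³) + 475/(450×71×10³) = 2.195×10⁻⁵ mm/N.
So P = 2.989 / 2.195×10⁻⁵ = 136.1 kN, compressive.

P ≈ 136 kN (compressive)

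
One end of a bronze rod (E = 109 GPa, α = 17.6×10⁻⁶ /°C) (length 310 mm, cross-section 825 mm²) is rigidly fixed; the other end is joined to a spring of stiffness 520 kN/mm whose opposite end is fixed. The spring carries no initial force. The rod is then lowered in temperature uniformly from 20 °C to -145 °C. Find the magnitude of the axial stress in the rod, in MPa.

σ ≈ 203 MPa (tensile)

Free thermal contraction: δ_free = αΔT L = 17.6×10⁻⁶ × 165 × 310 = 0.9002 mm.
With a force P in the spring, the elastic change of the rod is PL/(AE) and that of the spring is P/k; compatibility requires their sum to equal δ_free.
So P = δ_free / [L/(AE) + 1/k] = 0.9002 / [ 310/(825×109×10³) + 1/(520×10³) ].
P = 0.9002 / 5.37×10⁻⁶ = 167600 N.
σ = P/A = 167600/825 = 203.2 MPa.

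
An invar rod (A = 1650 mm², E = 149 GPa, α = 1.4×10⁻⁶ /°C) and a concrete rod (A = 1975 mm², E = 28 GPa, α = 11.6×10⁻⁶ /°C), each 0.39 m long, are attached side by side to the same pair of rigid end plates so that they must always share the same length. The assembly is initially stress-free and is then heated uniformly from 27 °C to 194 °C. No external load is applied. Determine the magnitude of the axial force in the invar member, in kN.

P ≈ 76.9 kN (tensile in the invar)

Equilibrium of a rigid end plate with no external load gives equal and opposite internal forces ±P in the two members. Since α_{concrete} > α_{invar}, heating drives the concrete into compression and the invar into tension.
Setting the final lengths equal and cancelling L: (α₁ − α₂)ΔT = P/(A₁E₁) + P/(A₂E₂).
|α₁ − α₂|·ΔT = 10.2×10⁻⁶ × 167 = 0.001703.
1/(A₁E₁) + 1/(A₂E₂) = 1/(1650×149×10³) + 1/(1975×28×10³) = 2.215×10⁻⁸ N⁻¹.
So P = 0.001703 / 2.215×10⁻⁸ = 76.9 kN.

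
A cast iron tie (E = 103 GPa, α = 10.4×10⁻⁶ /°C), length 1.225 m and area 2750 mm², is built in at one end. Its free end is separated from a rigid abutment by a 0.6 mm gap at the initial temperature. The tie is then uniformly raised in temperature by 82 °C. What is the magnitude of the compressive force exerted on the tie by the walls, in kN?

P ≈ 103 kN

Free thermal elongation = αΔT L = 10.4×10⁻⁶ × 82 × 1225 = 1.045 mm.
The gap closes (δ_free > 0.6 mm) and the wall then resists a further 1.045 − 0.6 = 0.4447 mm of expansion.
Compatibility: PL/(AE) = 0.4447 mm, so σ = P/A = E × (0.4447/1225) = 37.39 MPa.
P = σA = 37.39 × 2750 = 102.8 kN.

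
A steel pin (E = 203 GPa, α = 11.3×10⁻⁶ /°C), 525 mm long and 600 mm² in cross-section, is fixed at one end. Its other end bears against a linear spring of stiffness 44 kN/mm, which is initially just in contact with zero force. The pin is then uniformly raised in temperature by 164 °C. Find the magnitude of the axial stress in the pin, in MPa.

σ ≈ 60 MPa (compressive)

If the spring were absent the pin would lengthen by αΔT L = 11.3×10⁻⁶ × 164 × 525 = 0.9729 mm.
With a force P in the spring, the elastic change of the pin is PL/(AE) and that of the spring is P/k; compatibility requires their sum to equal δ_free.
So P = δ_free / [L/(AE) + 1/k] = 0.9729 / [ 525/(600×203×10³) + 1/(44×10³) ].
P = 0.9729 / 2.704×10⁻⁵ = 35980 N.
σ = P/A = 35980/600 = 59.97 MPa.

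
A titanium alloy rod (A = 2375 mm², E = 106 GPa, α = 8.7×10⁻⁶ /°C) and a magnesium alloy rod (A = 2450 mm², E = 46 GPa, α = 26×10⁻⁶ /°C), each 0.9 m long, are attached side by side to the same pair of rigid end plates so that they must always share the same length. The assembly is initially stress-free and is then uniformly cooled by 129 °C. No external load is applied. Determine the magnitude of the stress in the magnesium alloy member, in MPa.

Both members must finish at the same length. With the larger α, the magnesium alloy tends to over-contract; the plates restrain it, putting the magnesium alloy in tension and the titanium alloy in compression. With no external load the two internal forces are equal and opposite, magnitude P.
Setting the final lengths equal and cancelling L: (α₁ − α₂)ΔT = P/(A₁E₁) + P/(A₂E₂).
|α₁ − α₂|·ΔT = 17.3×10⁻⁶ × 129 = 0.002232.
1/(A₁E₁) + 1/(A₂E₂) = 1/(2375×106×10³) + 1/(2450×46×10³) = 1.285×10⁻⁸ N⁻¹.
P = 0.002232 / 1.285×10⁻⁸ = 173700 N = 173.7 kN.
σ_{magnesium alloy} = P/A₂ = 173700/2450 = 70.91 MPa, tensile.

σ ≈ 70.9 MPa (tensile)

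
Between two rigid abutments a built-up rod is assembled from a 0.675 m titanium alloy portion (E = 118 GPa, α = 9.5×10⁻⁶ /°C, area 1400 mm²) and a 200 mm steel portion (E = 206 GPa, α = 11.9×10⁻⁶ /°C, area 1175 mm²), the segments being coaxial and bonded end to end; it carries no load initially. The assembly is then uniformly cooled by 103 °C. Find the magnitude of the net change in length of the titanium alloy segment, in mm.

Free thermal contraction of the whole bar: Σ αᵢΔT Lᵢ = 9.5×10⁻⁶×103×675 + 11.9×10⁻⁶×103×200 = 0.9056 mm.
The rigid supports impose zero overall length change; the single axial force P common to all segments must satisfy P Σ Lᵢ/(AᵢEᵢ) = δ_free.
The series flexibility is Σ Lᵢ/(AᵢEᵢ) = 675/(1400×118×10³) + 200/(1175×206×10³) = 4.912×10⁻⁶ mm/N.
P = 0.9056 / 4.912×10⁻⁶ = 184400 N = 184.4 kN, tensile.
For the titanium alloy segment, free thermal change = 9.5×10⁻⁶×103×675 = 0.6605 mm and elastic change from P = 184400×675/(1400×118×10³) = 0.7533 mm; these oppose, so the net change is 0.0928 mm (segment lengthens).

|ΔL| ≈ 0.0928 mm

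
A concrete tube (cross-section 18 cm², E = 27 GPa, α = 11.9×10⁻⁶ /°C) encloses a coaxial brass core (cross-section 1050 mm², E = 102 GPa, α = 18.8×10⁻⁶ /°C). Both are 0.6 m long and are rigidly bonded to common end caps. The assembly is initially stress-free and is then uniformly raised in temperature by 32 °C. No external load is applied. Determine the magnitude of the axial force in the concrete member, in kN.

P ≈ 7.38 kN (tensile in the concrete)

Both members must finish at the same length. With the larger α, the brass tends to over-expand; the plates restrain it, putting the brass in compression and the concrete in tension. With no external load the two internal forces are equal and opposite, magnitude P.
Equating the net (thermal + elastic) strains gives |α₁ − α₂|·ΔT = P·[1/(A₁E₁) + 1/(A₂E₂)].
|α₁ − α₂|·ΔT = 6.9×10⁻⁶ × 32 = 0.0002208.
1/(A₁E₁) + 1/(A₂E₂) = 1/(1800×27×10³) + 1/(1050×102×10³) = 2.991×10⁻⁸ N⁻¹.
P = 0.0002208 / 2.991×10⁻⁸ = 7381 N = 7.381 kN.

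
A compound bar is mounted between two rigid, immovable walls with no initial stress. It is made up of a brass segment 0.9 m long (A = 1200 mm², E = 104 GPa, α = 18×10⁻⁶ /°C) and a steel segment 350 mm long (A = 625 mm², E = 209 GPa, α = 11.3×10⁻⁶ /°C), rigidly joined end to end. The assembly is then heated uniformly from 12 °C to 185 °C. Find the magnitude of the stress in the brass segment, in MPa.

Free thermal expansion of the whole bar: Σ αᵢΔT Lᵢ = 18×10⁻⁶×173×900 + 11.3×10⁻⁶×173×350 = 3.487 mm.
The walls prevent any net length change, so an axial force P (same in every segment) develops. Compatibility: P · Σ Lᵢ/(AᵢEᵢ) = δ_free.
Σ Lᵢ/(AᵢEᵢ) = 900/(1200×104×10³) + 350/(625×209×10³) = 9.891×10⁻⁶ mm/N.
P = 3.487 / 9.891×10⁻⁶ = 352500 N = 352.5 kN, compressive.
σ_{brass} = P / A = 352500 / 1200 = 293.8 MPa.

σ ≈ 294 MPa (compressive)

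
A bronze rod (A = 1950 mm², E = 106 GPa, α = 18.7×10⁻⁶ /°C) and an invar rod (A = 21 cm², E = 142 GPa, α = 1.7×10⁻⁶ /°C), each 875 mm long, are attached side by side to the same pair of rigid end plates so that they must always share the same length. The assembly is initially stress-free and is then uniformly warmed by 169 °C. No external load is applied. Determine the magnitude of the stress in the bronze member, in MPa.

Both members must finish at the same length. With the larger α, the bronze tends to over-expand; the plates restrain it, putting the bronze in compression and the invar in tension. With no external load the two internal forces are equal and opposite, magnitude P.
Setting the final lengths equal and cancelling L: (α₁ − α₂)ΔT = P/(A₁E₁) + P/(A₂E₂).
|α₁ − α₂|·ΔT = 17×10⁻⁶ × 169 = 0.002873.
1/(A₁E₁) + 1/(A₂E₂) = 1/(1950×106×10³) + 1/(2100×142×10³) = 8.191×10⁻⁹ N⁻¹.
P = 0.002873 / 8.191×10⁻⁹ = 350700 N = 350.7 kN.
σ_{bronze} = P/A₁ = 350700/1950 = 179.9 MPa, compressive.

σ ≈ 180 MPa (compressive)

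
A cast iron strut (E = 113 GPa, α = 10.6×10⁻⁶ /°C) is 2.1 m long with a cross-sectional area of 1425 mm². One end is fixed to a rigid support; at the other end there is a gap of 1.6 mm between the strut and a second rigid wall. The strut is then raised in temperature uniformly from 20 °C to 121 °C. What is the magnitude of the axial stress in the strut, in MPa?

σ ≈ 34.9 MPa (compressive)

If the wall were absent the strut would grow by αΔT L = 10.6×10⁻⁶ × 101 × 2100 = 2.248 mm.
After closing the 1.6 mm clearance, 2.248 − 1.6 = 0.6483 mm of expansion remains to be suppressed by the wall.
That suppressed elongation corresponds to σ = E·Δ/L = 113×10³ × 0.6483/2100 = 34.88 MPa.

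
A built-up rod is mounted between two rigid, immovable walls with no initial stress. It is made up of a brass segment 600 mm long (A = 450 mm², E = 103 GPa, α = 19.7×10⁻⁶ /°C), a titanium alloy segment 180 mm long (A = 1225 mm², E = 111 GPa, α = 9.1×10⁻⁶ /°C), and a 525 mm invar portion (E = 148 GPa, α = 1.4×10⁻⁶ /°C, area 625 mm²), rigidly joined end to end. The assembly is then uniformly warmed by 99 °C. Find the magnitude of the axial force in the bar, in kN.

P ≈ 70.5 kN (compressive)

If the supports were absent, the total length change would be Σ αᵢΔT Lᵢ = 19.7×10⁻⁶×99×600 + 9.1×10⁻⁶×99×180 + 1.4×10⁻⁶×99×525 = 1.405 mm.
The walls prevent any net length change, so an axial force P (same in every segment) develops. Compatibility: P · Σ Lᵢ/(AᵢEᵢ) = δ_free.
The series flexibility is Σ Lᵢ/(AᵢEᵢ) = 600/(450×103×10³) + 180/(1225×111×10³) + 525/(625×148×10³) = 1.994×10⁻⁵ mm/N.
P = 1.405 / 1.994×10⁻⁵ = 70450 N = 70.45 kN, compressive.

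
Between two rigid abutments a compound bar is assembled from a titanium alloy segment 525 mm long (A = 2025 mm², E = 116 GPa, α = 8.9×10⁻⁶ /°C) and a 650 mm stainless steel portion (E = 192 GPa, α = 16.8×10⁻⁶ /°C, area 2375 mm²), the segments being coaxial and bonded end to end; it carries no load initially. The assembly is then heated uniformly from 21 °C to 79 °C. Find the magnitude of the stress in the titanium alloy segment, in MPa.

σ ≈ 122 MPa (compressive)

Free thermal expansion of the whole bar: Σ αᵢΔT Lᵢ = 8.9×10⁻⁶×58×525 + 16.8×10⁻⁶×58×650 = 0.9044 mm.
The walls prevent any net length change, so an axial force P (same in every segment) develops. Compatibility: P · Σ Lᵢ/(AᵢEᵢ) = δ_free.
The series flexibility is Σ Lᵢ/(AᵢEᵢ) = 525/(2025×116×10³) + 650/(2375×192×10³) = 3.66×10⁻⁶ mm/N.
P = 0.9044 / 3.66×10⁻⁶ = 247100 N = 247.1 kN, compressive.
σ_{titanium alloy} = P / A = 247100 / 2025 = 122 MPa.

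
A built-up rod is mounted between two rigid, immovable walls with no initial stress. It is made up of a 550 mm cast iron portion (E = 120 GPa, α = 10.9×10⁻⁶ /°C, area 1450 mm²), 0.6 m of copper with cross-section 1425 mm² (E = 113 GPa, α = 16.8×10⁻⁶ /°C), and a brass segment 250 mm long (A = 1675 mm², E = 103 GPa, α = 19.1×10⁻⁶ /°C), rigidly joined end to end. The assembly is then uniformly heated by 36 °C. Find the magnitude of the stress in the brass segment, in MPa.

σ ≈ 53.8 MPa (compressive)

With the walls removed the bar would change length by δ_free = Σ αᵢΔT Lᵢ = 10.9×10⁻⁶×36×550 + 16.8×10⁻⁶×36×600 + 19.1×10⁻⁶×36×250 = 0.7506 mm.
The walls prevent any net length change, so an axial force P (same in every segment) develops. Compatibility: P · Σ Lᵢ/(AᵢEᵢ) = δ_free.
Σ Lᵢ/(AᵢEᵢ) = 550/(1450×120×10³) + 600/(1425×113×10³) + 250/(1675×103×10³) = 8.336×10⁻⁶ mm/N.
Hence P = δ_free / Σ(L/AE) = 0.7506/8.336×10⁻⁶ = 90.04 kN (compressive).
σ_{brass} = P / A = 90040 / 1675 = 53.76 MPa.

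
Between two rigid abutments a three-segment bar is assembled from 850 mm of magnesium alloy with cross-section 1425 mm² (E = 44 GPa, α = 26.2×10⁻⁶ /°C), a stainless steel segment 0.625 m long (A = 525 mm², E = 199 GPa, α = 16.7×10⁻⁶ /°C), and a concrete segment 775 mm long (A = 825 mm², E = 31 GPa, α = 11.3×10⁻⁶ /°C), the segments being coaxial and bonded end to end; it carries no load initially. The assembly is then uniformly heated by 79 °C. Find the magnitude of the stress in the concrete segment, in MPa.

σ ≈ 79.7 MPa (compressive)

Free thermal expansion of the whole bar: Σ αᵢΔT Lᵢ = 26.2×10⁻⁶×79×850 + 16.7×10⁻⁶×79×625 + 11.3×10⁻⁶×79×775 = 3.276 mm.
The rigid supports impose zero overall length change; the single axial force P common to all segments must satisfy P Σ Lᵢ/(AᵢEᵢ) = δ_free.
The series flexibility is Σ Lᵢ/(AᵢEᵢ) = 850/(1425×44×10³) + 625/(525×199×10³) + 775/(825×31×10³) = 4.984×10⁻⁵ mm/N.
So P = 3.276 / 4.984×10⁻⁵ = 65.72 kN, compressive.
σ_{concrete} = P / A = 65720 / 825 = 79.66 MPa.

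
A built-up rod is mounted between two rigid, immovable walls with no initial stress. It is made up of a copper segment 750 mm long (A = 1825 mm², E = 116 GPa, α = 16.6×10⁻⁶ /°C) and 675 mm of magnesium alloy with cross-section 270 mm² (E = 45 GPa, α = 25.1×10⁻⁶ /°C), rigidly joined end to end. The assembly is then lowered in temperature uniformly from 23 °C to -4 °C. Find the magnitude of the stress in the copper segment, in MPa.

σ ≈ 7.36 MPa (tensile)

If the supports were absent, the total length change would be Σ αᵢΔT Lᵢ = 16.6×10⁻⁶×27×750 + 25.1×10⁻⁶×27×675 = 0.7936 mm.
The walls prevent any net length change, so an axial force P (same in every segment) develops. Compatibility: P · Σ Lᵢ/(AᵢEᵢ) = δ_free.
Σ Lᵢ/(AᵢEᵢ) = 750/(1825×116×10³) + 675/(270×45×10³) = 5.91×10⁻⁵ mm/N.
Hence P = δ_free / Σ(L/AE) = 0.7936/5.91×10⁻⁵ = 13.43 kN (tensile).
σ_{copper} = P / A = 13430 / 1825 = 7.358 MPa.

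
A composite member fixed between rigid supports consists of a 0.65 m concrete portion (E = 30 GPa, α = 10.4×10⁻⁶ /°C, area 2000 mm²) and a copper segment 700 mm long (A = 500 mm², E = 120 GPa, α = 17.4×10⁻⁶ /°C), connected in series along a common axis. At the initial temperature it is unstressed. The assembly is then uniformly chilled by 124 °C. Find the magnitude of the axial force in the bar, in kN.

P ≈ 104 kN (tensile)

With the walls removed the bar would change length by δ_free = Σ αᵢΔT Lᵢ = 10.4×10⁻⁶×124×650 + 17.4×10⁻⁶×124×700 = 2.349 mm.
Since the ends are fixed, an axial force P builds up, equal in every segment, with P · Σ Lᵢ/(AᵢEᵢ) = δ_free.
The series flexibility is Σ Lᵢ/(AᵢEᵢ) = 650/(2000×30×10³) + 700/(500×120×10³) = 2.25×10⁻⁵ mm/N.
So P = 2.349 / 2.25×10⁻⁵ = 104.4 kN, tensile.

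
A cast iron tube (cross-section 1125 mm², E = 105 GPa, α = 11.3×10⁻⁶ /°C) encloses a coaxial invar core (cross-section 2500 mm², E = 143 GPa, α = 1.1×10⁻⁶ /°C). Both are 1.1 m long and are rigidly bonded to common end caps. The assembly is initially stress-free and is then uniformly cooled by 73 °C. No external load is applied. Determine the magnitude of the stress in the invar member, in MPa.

σ ≈ 26.4 MPa (compressive)

Both members must finish at the same length. With the larger α, the cast iron tends to over-contract; the plates restrain it, putting the cast iron in tension and the invar in compression. With no external load the two internal forces are equal and opposite, magnitude P.
Setting the final lengths equal and cancelling L: (α₁ − α₂)ΔT = P/(A₁E₁) + P/(A₂E₂).
|α₁ − α₂|·ΔT = 10.2×10⁻⁶ × 73 = 0.0007446.
1/(A₁E₁) + 1/(A₂E₂) = 1/(1125×105×10³) + 1/(2500×143×10³) = 1.126×10⁻⁸ N⁻¹.
So P = 0.0007446 / 1.126×10⁻⁸ = 66.11 kN.
σ_{invar} = P/A₂ = 66110/2500 = 26.44 MPa, compressive.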